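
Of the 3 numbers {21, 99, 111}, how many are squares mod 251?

1

(21/251) = +1 → QR.
(99/251) = -1 → non-residue.
(111/251) = -1 → non-residue.
Total quadratic residues among the 3: 1.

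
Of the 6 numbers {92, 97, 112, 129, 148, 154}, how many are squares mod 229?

(92/229) = -1 → non-residue.
(97/229) = +1 → QR.
(112/229) = -1 → non-residue.
(129/229) = +1 → QR.
(148/229) = +1 → QR.
(154/229) = +1 → QR.
Total quadratic residues among the 6: 4.

4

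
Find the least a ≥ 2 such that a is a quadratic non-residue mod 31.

(2/31) = +1, so 2 is a residue.
(3/31) = −1, so 3 is the smallest positive non-residue mod 31.

3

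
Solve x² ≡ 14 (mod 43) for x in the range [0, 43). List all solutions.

10, 33

Since 43 ≡ 3 (mod 4), a square root of 14 is 14^((43+1)/4) = 14^11 mod 43.
Repeated squaring: 14^2≡24, 14^4≡17, 14^8≡31 (mod 43).
14^11 = 14^(8+2+1) ≡ 10 (mod 43).
Check: 10² = 100 ≡ 14 (mod 43). The two roots are 10 and 33.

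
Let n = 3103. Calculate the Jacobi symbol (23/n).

1

Reciprocity: 23 ≡ 3 and 3103 ≡ 3 (mod 4), so (23/3103) = −(3103/23).
Reduce top mod 23: now compute (21/23).
Reciprocity: 21 ≡ 1 and 23 ≡ 3 (mod 4), so (21/23) = +(23/21).
Reduce top mod 21: now compute (2/21).
Pull out 2: since 21 ≡ 5 (mod 8), (2/21) = -1.
Reached (1/21) = 1. Collecting the sign flips along the way, the symbol is +1.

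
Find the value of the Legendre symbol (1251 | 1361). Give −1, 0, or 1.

Reciprocity: 1251 ≡ 3 and 1361 ≡ 1 (mod 4), so (1251/1361) = +(1361/1251).
Reduce top mod 1251: now compute (110/1251).
Pull out 2: since 1251 ≡ 3 (mod 8), (2/1251) = -1.
Reciprocity: 55 ≡ 3 and 1251 ≡ 3 (mod 4), so (55/1251) = −(1251/55).
Reduce top mod 55: now compute (41/55).
Reciprocity: 41 ≡ 1 and 55 ≡ 3 (mod 4), so (41/55) = +(55/41).
Reduce top mod 41: now compute (14/41).
Pull out 2: since 41 ≡ 1 (mod 8), (2/41) = +1.
Reciprocity: 7 ≡ 3 and 41 ≡ 1 (mod 4), so (7/41) = +(41/7).
Reduce top mod 7: now compute (6/7).
Pull out 2: since 7 ≡ 7 (mod 8), (2/7) = +1.
Reciprocity: 3 ≡ 3 and 7 ≡ 3 (mod 4), so (3/7) = −(7/3).
Reduce top mod 3: now compute (1/3).
Reached (1/3) = 1. Collecting the sign flips along the way, the symbol is -1.

-1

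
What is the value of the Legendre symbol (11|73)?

-1

Reciprocity: 11 ≡ 3 and 73 ≡ 1 (mod 4), so (11/73) = +(73/11).
Reduce top mod 11: now compute (7/11).
Reciprocity: 7 ≡ 3 and 11 ≡ 3 (mod 4), so (7/11) = −(11/7).
Reduce top mod 7: now compute (4/7).
Pull out 2^2: since 7 ≡ 7 (mod 8), (2/7) = +1, so (2/7)^2 = +1.
Reached (1/7) = 1. Collecting the sign flips along the way, the symbol is -1.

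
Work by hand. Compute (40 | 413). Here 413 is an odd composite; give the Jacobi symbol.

1

Pull out 2^3: since 413 ≡ 5 (mod 8), (2/413) = -1, so (2/413)^3 = -1.
Reciprocity: 5 ≡ 1 and 413 ≡ 1 (mod 4), so (5/413) = +(413/5).
Reduce top mod 5: now compute (3/5).
Reciprocity: 3 ≡ 3 and 5 ≡ 1 (mod 4), so (3/5) = +(5/3).
Reduce top mod 3: now compute (2/3).
Pull out 2: since 3 ≡ 3 (mod 8), (2/3) = -1.
Reached (1/3) = 1. Collecting the sign flips along the way, the symbol is +1.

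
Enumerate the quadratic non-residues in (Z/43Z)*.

Square k = 1,…,21 (k and 43−k give the same square):
1²=1, 2²=4, 3²=9, 4²=16, 5²=25, 6²=36, 7²≡6, 8²≡21, 9²≡38, 10²≡14, 11²≡35, 12²≡15, 13²≡40, 14²≡24, 15²≡10, 16²≡41, 17²≡31, 18²≡23, 19²≡17, 20²≡13, 21²≡11 (mod 43).
The residues are {1, 4, 6, 9, 10, 11, 13, 14, 15, 16, 17, 21, 23, 24, 25, 31, 35, 36, 38, 40, 41}; the non-residues are the remaining 21 nonzero classes.

2, 3, 5, 7, 8, 12, 18, 19, 20, 22, 26, 27, 28, 29, 30, 32, 33, 34, 37, 39, 42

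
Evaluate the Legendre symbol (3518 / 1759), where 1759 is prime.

First reduce: 3518 ≡ 0 (mod 1759).
Top reduces to 0: gcd > 1, so the symbol is 0.

0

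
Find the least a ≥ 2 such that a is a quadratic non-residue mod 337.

(2/337) = +1, so 2 is a residue.
(3/337) = +1, so 3 is a residue.
(4/337) = +1, so 4 is a residue.
(5/337) = −1, so 5 is the smallest positive non-residue mod 337.

5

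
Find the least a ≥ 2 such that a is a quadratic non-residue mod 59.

(2/59) = −1, so 2 is the smallest positive non-residue mod 59.

2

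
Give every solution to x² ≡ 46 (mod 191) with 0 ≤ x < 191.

Since 191 ≡ 3 (mod 4), a square root of 46 is 46^((191+1)/4) = 46^48 mod 191.
Repeated squaring: 46^2≡15, 46^4≡34, 46^8≡10, 46^16≡100, 46^32≡68 (mod 191).
46^48 = 46^(32+16) ≡ 115 (mod 191).
Check: 115² = 13225 ≡ 46 (mod 191). The two roots are 76 and 115.

76, 115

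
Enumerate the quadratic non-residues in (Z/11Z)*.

Square k = 1,…,5 (k and 11−k give the same square):
1²=1, 2²=4, 3²=9, 4²≡5, 5²≡3 (mod 11).
The residues are {1, 3, 4, 5, 9}; the non-residues are the remaining 5 nonzero classes.

2 6 7 8 10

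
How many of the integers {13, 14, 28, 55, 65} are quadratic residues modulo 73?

(13/73) = -1 → non-residue.
(14/73) = -1 → non-residue.
(28/73) = -1 → non-residue.
(55/73) = +1 → QR.
(65/73) = +1 → QR.
Total quadratic residues among the 5: 2.

2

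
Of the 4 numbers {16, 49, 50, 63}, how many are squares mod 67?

2

(16/67) = +1 → QR.
(49/67) = +1 → QR.
(50/67) = -1 → non-residue.
(63/67) = -1 → non-residue.
Total quadratic residues among the 4: 2.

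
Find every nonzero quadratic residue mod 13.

Square k = 1,…,6 (k and 13−k give the same square):
1²=1, 2²=4, 3²=9, 4²≡3, 5²≡12, 6²≡10 (mod 13).
So the quadratic residues mod 13 are {1, 3, 4, 9, 10, 12}.

1,3,4,9,10,12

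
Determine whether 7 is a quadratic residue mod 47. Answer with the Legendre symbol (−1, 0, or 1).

Reciprocity: 7 ≡ 3 and 47 ≡ 3 (mod 4), so (7/47) = −(47/7).
Reduce top mod 7: now compute (5/7).
Reciprocity: 5 ≡ 1 and 7 ≡ 3 (mod 4), so (5/7) = +(7/5).
Reduce top mod 5: now compute (2/5).
Pull out 2: since 5 ≡ 5 (mod 8), (2/5) = -1.
Reached (1/5) = 1. Collecting the sign flips along the way, the symbol is +1.

1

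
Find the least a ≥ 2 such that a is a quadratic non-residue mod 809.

(2/809) = +1, so 2 is a residue.
(3/809) = −1, so 3 is the smallest positive non-residue mod 809.

3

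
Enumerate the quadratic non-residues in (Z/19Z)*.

Square k = 1,…,9 (k and 19−k give the same square):
1²=1, 2²=4, 3²=9, 4²=16, 5²≡6, 6²≡17, 7²≡11, 8²≡7, 9²≡5 (mod 19).
The residues are {1, 4, 5, 6, 7, 9, 11, 16, 17}; the non-residues are the remaining 9 nonzero classes.

2, 3, 8, 10, 12, 13, 14, 15, 18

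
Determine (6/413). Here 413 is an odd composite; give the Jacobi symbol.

1

Pull out 2: since 413 ≡ 5 (mod 8), (2/413) = -1.
Reciprocity: 3 ≡ 3 and 413 ≡ 1 (mod 4), so (3/413) = +(413/3).
Reduce top mod 3: now compute (2/3).
Pull out 2: since 3 ≡ 3 (mod 8), (2/3) = -1.
Reached (1/3) = 1. Collecting the sign flips along the way, the symbol is +1.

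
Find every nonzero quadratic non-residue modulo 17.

3, 5, 6, 7, 10, 11, 12, 14

Square k = 1,…,8 (k and 17−k give the same square):
1²=1, 2²=4, 3²=9, 4²=16, 5²≡8, 6²≡2, 7²≡15, 8²≡13 (mod 17).
The residues are {1, 2, 4, 8, 9, 13, 15, 16}; the non-residues are the remaining 8 nonzero classes.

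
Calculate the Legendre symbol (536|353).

First reduce: 536 ≡ 183 (mod 353).
Reciprocity: 183 ≡ 3 and 353 ≡ 1 (mod 4), so (183/353) = +(353/183).
Reduce top mod 183: now compute (170/183).
Pull out 2: since 183 ≡ 7 (mod 8), (2/183) = +1.
Reciprocity: 85 ≡ 1 and 183 ≡ 3 (mod 4), so (85/183) = +(183/85).
Reduce top mod 85: now compute (13/85).
Reciprocity: 13 ≡ 1 and 85 ≡ 1 (mod 4), so (13/85) = +(85/13).
Reduce top mod 13: now compute (7/13).
Reciprocity: 7 ≡ 3 and 13 ≡ 1 (mod 4), so (7/13) = +(13/7).
Reduce top mod 7: now compute (6/7).
Pull out 2: since 7 ≡ 7 (mod 8), (2/7) = +1.
Reciprocity: 3 ≡ 3 and 7 ≡ 3 (mod 4), so (3/7) = −(7/3).
Reduce top mod 3: now compute (1/3).
Reached (1/3) = 1. Collecting the sign flips along the way, the symbol is -1.

-1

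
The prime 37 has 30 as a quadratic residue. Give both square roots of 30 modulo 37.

37 ≡ 1 (mod 4), so we find a root by search.
Trying successive values, 17² = 289 ≡ 30 (mod 37). The other root is 37 − 17 = 20.

17, 20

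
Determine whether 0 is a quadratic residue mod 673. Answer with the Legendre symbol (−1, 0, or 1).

Top reduces to 0: gcd > 1, so the symbol is 0.

0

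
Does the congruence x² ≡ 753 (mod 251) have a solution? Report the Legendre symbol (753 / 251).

First reduce: 753 ≡ 0 (mod 251).
Top reduces to 0: gcd > 1, so the symbol is 0.

0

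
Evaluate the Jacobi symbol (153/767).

1

Reciprocity: 153 ≡ 1 and 767 ≡ 3 (mod 4), so (153/767) = +(767/153).
Reduce top mod 153: now compute (2/153).
Pull out 2: since 153 ≡ 1 (mod 8), (2/153) = +1.
Reached (1/153) = 1. Collecting the sign flips along the way, the symbol is +1.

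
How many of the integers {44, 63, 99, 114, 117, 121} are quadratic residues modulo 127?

(44/127) = +1 → QR.
(63/127) = -1 → non-residue.
(99/127) = +1 → QR.
(114/127) = -1 → non-residue.
(117/127) = +1 → QR.
(121/127) = +1 → QR.
Total quadratic residues among the 6: 4.

4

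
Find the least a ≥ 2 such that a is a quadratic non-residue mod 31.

(2/31) = +1, so 2 is a residue.
(3/31) = −1, so 3 is the smallest positive non-residue mod 31.

3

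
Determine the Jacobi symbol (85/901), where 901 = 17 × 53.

0

Reciprocity: 85 ≡ 1 and 901 ≡ 1 (mod 4), so (85/901) = +(901/85).
Reduce top mod 85: now compute (51/85).
Reciprocity: 51 ≡ 3 and 85 ≡ 1 (mod 4), so (51/85) = +(85/51).
Reduce top mod 51: now compute (34/51).
Pull out 2: since 51 ≡ 3 (mod 8), (2/51) = -1.
Reciprocity: 17 ≡ 1 and 51 ≡ 3 (mod 4), so (17/51) = +(51/17).
Reduce top mod 17: now compute (0/17).
Top reduces to 0: gcd > 1, so the symbol is 0.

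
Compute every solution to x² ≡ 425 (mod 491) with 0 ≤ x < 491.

91, 400

Since 491 ≡ 3 (mod 4), a square root of 425 is 425^((491+1)/4) = 425^123 mod 491.
Repeated squaring: 425^2≡428, 425^4≡41, 425^8≡208, 425^16≡56, 425^32≡190, 425^64≡257 (mod 491).
425^123 = 425^(64+32+16+8+2+1) ≡ 400 (mod 491).
Check: 400² = 160000 ≡ 425 (mod 491). The two roots are 91 and 400.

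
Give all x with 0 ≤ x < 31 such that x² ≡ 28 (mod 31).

11, 20

Since 31 ≡ 3 (mod 4), a square root of 28 is 28^((31+1)/4) = 28^8 mod 31.
Repeated squaring: 28^2≡9, 28^4≡19, 28^8≡20 (mod 31).
28^8 = 28^(8) ≡ 20 (mod 31).
Check: 20² = 400 ≡ 28 (mod 31). The two roots are 11 and 20.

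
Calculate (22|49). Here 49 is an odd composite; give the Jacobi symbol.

1

Pull out 2: since 49 ≡ 1 (mod 8), (2/49) = +1.
Reciprocity: 11 ≡ 3 and 49 ≡ 1 (mod 4), so (11/49) = +(49/11).
Reduce top mod 11: now compute (5/11).
Reciprocity: 5 ≡ 1 and 11 ≡ 3 (mod 4), so (5/11) = +(11/5).
Reduce top mod 5: now compute (1/5).
Reached (1/5) = 1. Collecting the sign flips along the way, the symbol is +1.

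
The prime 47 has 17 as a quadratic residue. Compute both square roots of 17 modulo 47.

Since 47 ≡ 3 (mod 4), a square root of 17 is 17^((47+1)/4) = 17^12 mod 47.
Repeated squaring: 17^2≡7, 17^4≡2, 17^8≡4 (mod 47).
17^12 = 17^(8+4) ≡ 8 (mod 47).
Check: 8² = 64 ≡ 17 (mod 47). The two roots are 8 and 39.

8, 39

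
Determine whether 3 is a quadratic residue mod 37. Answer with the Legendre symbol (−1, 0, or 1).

1

Euler's criterion: (3/37) ≡ 3^18 (mod 37).
3^2 ≡ 9 (mod 37)
3^4 ≡ 7 (mod 37)
3^8 ≡ 12 (mod 37)
3^16 ≡ 33 (mod 37)
3^18 = 3^(16+2) ≡ 1 (mod 37).
Result is 1, so (3/37) = 1.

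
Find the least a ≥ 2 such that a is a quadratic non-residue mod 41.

3

(2/41) = +1, so 2 is a residue.
(3/41) = −1, so 3 is the smallest positive non-residue mod 41.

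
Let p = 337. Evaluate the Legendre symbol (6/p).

Pull out 2: since 337 ≡ 1 (mod 8), (2/337) = +1.
Reciprocity: 3 ≡ 3 and 337 ≡ 1 (mod 4), so (3/337) = +(337/3).
Reduce top mod 3: now compute (1/3).
Reached (1/3) = 1. Collecting the sign flips along the way, the symbol is +1.

1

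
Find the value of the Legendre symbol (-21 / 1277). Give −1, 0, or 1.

First reduce: -21 ≡ 1256 (mod 1277).
Pull out 2^3: since 1277 ≡ 5 (mod 8), (2/1277) = -1, so (2/1277)^3 = -1.
Reciprocity: 157 ≡ 1 and 1277 ≡ 1 (mod 4), so (157/1277) = +(1277/157).
Reduce top mod 157: now compute (21/157).
Reciprocity: 21 ≡ 1 and 157 ≡ 1 (mod 4), so (21/157) = +(157/21).
Reduce top mod 21: now compute (10/21).
Pull out 2: since 21 ≡ 5 (mod 8), (2/21) = -1.
Reciprocity: 5 ≡ 1 and 21 ≡ 1 (mod 4), so (5/21) = +(21/5).
Reduce top mod 5: now compute (1/5).
Reached (1/5) = 1. Collecting the sign flips along the way, the symbol is +1.

1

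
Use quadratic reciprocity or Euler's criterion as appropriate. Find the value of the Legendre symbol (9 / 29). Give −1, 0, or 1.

Euler's criterion: (9/29) ≡ 9^14 (mod 29).
9^2 ≡ 23 (mod 29)
9^4 ≡ 7 (mod 29)
9^8 ≡ 20 (mod 29)
9^14 = 9^(8+4+2) ≡ 1 (mod 29).
Result is 1, so (9/29) = 1.

1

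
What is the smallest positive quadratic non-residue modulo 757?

2

(2/757) = −1, so 2 is the smallest positive non-residue mod 757.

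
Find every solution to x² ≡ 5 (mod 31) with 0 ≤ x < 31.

6, 25

Since 31 ≡ 3 (mod 4), a square root of 5 is 5^((31+1)/4) = 5^8 mod 31.
Repeated squaring: 5^2≡25, 5^4≡5, 5^8≡25 (mod 31).
5^8 = 5^(8) ≡ 25 (mod 31).
Check: 25² = 625 ≡ 5 (mod 31). The two roots are 6 and 25.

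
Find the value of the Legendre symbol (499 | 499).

First reduce: 499 ≡ 0 (mod 499).
Top reduces to 0: gcd > 1, so the symbol is 0.

0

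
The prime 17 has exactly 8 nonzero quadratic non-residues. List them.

Square k = 1,…,8 (k and 17−k give the same square):
1²=1, 2²=4, 3²=9, 4²=16, 5²≡8, 6²≡2, 7²≡15, 8²≡13 (mod 17).
The residues are {1, 2, 4, 8, 9, 13, 15, 16}; the non-residues are the remaining 8 nonzero classes.

3,5,6,7,10,11,12,14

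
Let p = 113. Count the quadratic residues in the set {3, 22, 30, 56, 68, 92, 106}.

(3/113) = -1 → non-residue.
(22/113) = +1 → QR.
(30/113) = +1 → QR.
(56/113) = +1 → QR.
(68/113) = -1 → non-residue.
(92/113) = -1 → non-residue.
(106/113) = +1 → QR.
Total quadratic residues among the 7: 4.

4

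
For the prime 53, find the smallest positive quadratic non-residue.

2

(2/53) = −1, so 2 is the smallest positive non-residue mod 53.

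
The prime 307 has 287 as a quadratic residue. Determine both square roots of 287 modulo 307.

139, 168

Since 307 ≡ 3 (mod 4), a square root of 287 is 287^((307+1)/4) = 287^77 mod 307.
Repeated squaring: 287^2≡93, 287^4≡53, 287^8≡46, 287^16≡274, 287^32≡168, 287^64≡287 (mod 307).
287^77 = 287^(64+8+4+1) ≡ 168 (mod 307).
Check: 168² = 28224 ≡ 287 (mod 307). The two roots are 139 and 168.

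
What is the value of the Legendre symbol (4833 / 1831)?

-1

First reduce: 4833 ≡ 1171 (mod 1831).
Reciprocity: 1171 ≡ 3 and 1831 ≡ 3 (mod 4), so (1171/1831) = −(1831/1171).
Reduce top mod 1171: now compute (660/1171).
Pull out 2^2: since 1171 ≡ 3 (mod 8), (2/1171) = -1, so (2/1171)^2 = +1.
Reciprocity: 165 ≡ 1 and 1171 ≡ 3 (mod 4), so (165/1171) = +(1171/165).
Reduce top mod 165: now compute (16/165).
Pull out 2^4: since 165 ≡ 5 (mod 8), (2/165) = -1, so (2/165)^4 = +1.
Reached (1/165) = 1. Collecting the sign flips along the way, the symbol is -1.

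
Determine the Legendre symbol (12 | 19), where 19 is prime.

Euler's criterion: (12/19) ≡ 12^9 (mod 19).
12^2 ≡ 11 (mod 19)
12^4 ≡ 7 (mod 19)
12^8 ≡ 11 (mod 19)
12^9 = 12^(8+1) ≡ 18 (mod 19).
Result is 18 ≡ −1, so (12/19) = −1.

-1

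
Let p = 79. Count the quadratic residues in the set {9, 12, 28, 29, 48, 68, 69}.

(9/79) = +1 → QR.
(12/79) = -1 → non-residue.
(28/79) = -1 → non-residue.
(29/79) = -1 → non-residue.
(48/79) = -1 → non-residue.
(68/79) = -1 → non-residue.
(69/79) = -1 → non-residue.
Total quadratic residues among the 7: 1.

1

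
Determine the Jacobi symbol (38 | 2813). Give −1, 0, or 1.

Pull out 2: since 2813 ≡ 5 (mod 8), (2/2813) = -1.
Reciprocity: 19 ≡ 3 and 2813 ≡ 1 (mod 4), so (19/2813) = +(2813/19).
Reduce top mod 19: now compute (1/19).
Reached (1/19) = 1. Collecting the sign flips along the way, the symbol is -1.

-1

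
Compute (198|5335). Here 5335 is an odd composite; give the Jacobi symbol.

0

Pull out 2: since 5335 ≡ 7 (mod 8), (2/5335) = +1.
Reciprocity: 99 ≡ 3 and 5335 ≡ 3 (mod 4), so (99/5335) = −(5335/99).
Reduce top mod 99: now compute (88/99).
Pull out 2^3: since 99 ≡ 3 (mod 8), (2/99) = -1, so (2/99)^3 = -1.
Reciprocity: 11 ≡ 3 and 99 ≡ 3 (mod 4), so (11/99) = −(99/11).
Reduce top mod 11: now compute (0/11).
Top reduces to 0: gcd > 1, so the symbol is 0.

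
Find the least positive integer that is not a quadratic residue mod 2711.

(2/2711) = +1, so 2 is a residue.
(3/2711) = +1, so 3 is a residue.
(4/2711) = +1, so 4 is a residue.
(5/2711) = +1, so 5 is a residue.
(6/2711) = +1, so 6 is a residue.
(7/2711) = −1, so 7 is the smallest positive non-residue mod 2711.

7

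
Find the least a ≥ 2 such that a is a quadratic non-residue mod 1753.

5

(2/1753) = +1, so 2 is a residue.
(3/1753) = +1, so 3 is a residue.
(4/1753) = +1, so 4 is a residue.
(5/1753) = −1, so 5 is the smallest positive non-residue mod 1753.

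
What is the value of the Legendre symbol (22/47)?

Pull out 2: since 47 ≡ 7 (mod 8), (2/47) = +1.
Reciprocity: 11 ≡ 3 and 47 ≡ 3 (mod 4), so (11/47) = −(47/11).
Reduce top mod 11: now compute (3/11).
Reciprocity: 3 ≡ 3 and 11 ≡ 3 (mod 4), so (3/11) = −(11/3).
Reduce top mod 3: now compute (2/3).
Pull out 2: since 3 ≡ 3 (mod 8), (2/3) = -1.
Reached (1/3) = 1. Collecting the sign flips along the way, the symbol is -1.

-1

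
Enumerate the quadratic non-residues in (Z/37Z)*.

Square k = 1,…,18 (k and 37−k give the same square):
1²=1, 2²=4, 3²=9, 4²=16, 5²=25, 6²=36, 7²≡12, 8²≡27, 9²≡7, 10²≡26, 11²≡10, 12²≡33, 13²≡21, 14²≡11, 15²≡3, 16²≡34, 17²≡30, 18²≡28 (mod 37).
The residues are {1, 3, 4, 7, 9, 10, 11, 12, 16, 21, 25, 26, 27, 28, 30, 33, 34, 36}; the non-residues are the remaining 18 nonzero classes.

2, 5, 6, 8, 13, 14, 15, 17, 18, 19, 20, 22, 23, 24, 29, 31, 32, 35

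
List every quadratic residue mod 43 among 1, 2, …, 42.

1, 4, 6, 9, 10, 11, 13, 14, 15, 16, 17, 21, 23, 24, 25, 31, 35, 36, 38, 40, 41

Square k = 1,…,21 (k and 43−k give the same square):
1²=1, 2²=4, 3²=9, 4²=16, 5²=25, 6²=36, 7²≡6, 8²≡21, 9²≡38, 10²≡14, 11²≡35, 12²≡15, 13²≡40, 14²≡24, 15²≡10, 16²≡41, 17²≡31, 18²≡23, 19²≡17, 20²≡13, 21²≡11 (mod 43).
So the quadratic residues mod 43 are {1, 4, 6, 9, 10, 11, 13, 14, 15, 16, 17, 21, 23, 24, 25, 31, 35, 36, 38, 40, 41}.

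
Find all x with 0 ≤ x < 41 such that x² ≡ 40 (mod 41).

9, 32

41 ≡ 1 (mod 4), so we find a root by search.
Trying successive values, 9² = 81 ≡ 40 (mod 41). The other root is 41 − 9 = 32.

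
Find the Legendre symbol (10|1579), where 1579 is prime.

-1

Pull out 2: since 1579 ≡ 3 (mod 8), (2/1579) = -1.
Reciprocity: 5 ≡ 1 and 1579 ≡ 3 (mod 4), so (5/1579) = +(1579/5).
Reduce top mod 5: now compute (4/5).
Pull out 2^2: since 5 ≡ 5 (mod 8), (2/5) = -1, so (2/5)^2 = +1.
Reached (1/5) = 1. Collecting the sign flips along the way, the symbol is -1.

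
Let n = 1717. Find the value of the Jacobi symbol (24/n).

-1

Pull out 2^3: since 1717 ≡ 5 (mod 8), (2/1717) = -1, so (2/1717)^3 = -1.
Reciprocity: 3 ≡ 3 and 1717 ≡ 1 (mod 4), so (3/1717) = +(1717/3).
Reduce top mod 3: now compute (1/3).
Reached (1/3) = 1. Collecting the sign flips along the way, the symbol is -1.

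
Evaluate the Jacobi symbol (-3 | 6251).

-1

First reduce: -3 ≡ 6248 (mod 6251).
Pull out 2^3: since 6251 ≡ 3 (mod 8), (2/6251) = -1, so (2/6251)^3 = -1.
Reciprocity: 781 ≡ 1 and 6251 ≡ 3 (mod 4), so (781/6251) = +(6251/781).
Reduce top mod 781: now compute (3/781).
Reciprocity: 3 ≡ 3 and 781 ≡ 1 (mod 4), so (3/781) = +(781/3).
Reduce top mod 3: now compute (1/3).
Reached (1/3) = 1. Collecting the sign flips along the way, the symbol is -1.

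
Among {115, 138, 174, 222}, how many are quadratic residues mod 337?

(115/337) = +1 → QR.
(138/337) = -1 → non-residue.
(174/337) = -1 → non-residue.
(222/337) = +1 → QR.
Total quadratic residues among the 4: 2.

2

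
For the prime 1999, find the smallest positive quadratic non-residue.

3

(2/1999) = +1, so 2 is a residue.
(3/1999) = −1, so 3 is the smallest positive non-residue mod 1999.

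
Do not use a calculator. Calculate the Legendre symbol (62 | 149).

Euler's criterion: (62/149) ≡ 62^74 (mod 149).
62^2 ≡ 119 (mod 149)
62^4 ≡ 6 (mod 149)
62^8 ≡ 36 (mod 149)
62^16 ≡ 104 (mod 149)
62^32 ≡ 88 (mod 149)
62^64 ≡ 145 (mod 149)
62^74 = 62^(64+8+2) ≡ 148 (mod 149).
Result is 148 ≡ −1, so (62/149) = −1.

-1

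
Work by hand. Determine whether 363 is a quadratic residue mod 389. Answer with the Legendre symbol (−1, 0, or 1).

-1

Reciprocity: 363 ≡ 3 and 389 ≡ 1 (mod 4), so (363/389) = +(389/363).
Reduce top mod 363: now compute (26/363).
Pull out 2: since 363 ≡ 3 (mod 8), (2/363) = -1.
Reciprocity: 13 ≡ 1 and 363 ≡ 3 (mod 4), so (13/363) = +(363/13).
Reduce top mod 13: now compute (12/13).
Pull out 2^2: since 13 ≡ 5 (mod 8), (2/13) = -1, so (2/13)^2 = +1.
Reciprocity: 3 ≡ 3 and 13 ≡ 1 (mod 4), so (3/13) = +(13/3).
Reduce top mod 3: now compute (1/3).
Reached (1/3) = 1. Collecting the sign flips along the way, the symbol is -1.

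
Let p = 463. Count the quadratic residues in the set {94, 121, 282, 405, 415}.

3

(94/463) = +1 → QR.
(121/463) = +1 → QR.
(282/463) = -1 → non-residue.
(405/463) = -1 → non-residue.
(415/463) = +1 → QR.
Total quadratic residues among the 5: 3.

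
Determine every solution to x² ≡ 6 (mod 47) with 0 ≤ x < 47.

10, 37

Since 47 ≡ 3 (mod 4), a square root of 6 is 6^((47+1)/4) = 6^12 mod 47.
Repeated squaring: 6^2≡36, 6^4≡27, 6^8≡24 (mod 47).
6^12 = 6^(8+4) ≡ 37 (mod 47).
Check: 37² = 1369 ≡ 6 (mod 47). The two roots are 10 and 37.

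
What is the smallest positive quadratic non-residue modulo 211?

2

(2/211) = −1, so 2 is the smallest positive non-residue mod 211.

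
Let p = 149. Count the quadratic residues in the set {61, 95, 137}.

(61/149) = +1 → QR.
(95/149) = +1 → QR.
(137/149) = -1 → non-residue.
Total quadratic residues among the 3: 2.

2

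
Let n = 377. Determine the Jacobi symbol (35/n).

1

Reciprocity: 35 ≡ 3 and 377 ≡ 1 (mod 4), so (35/377) = +(377/35).
Reduce top mod 35: now compute (27/35).
Reciprocity: 27 ≡ 3 and 35 ≡ 3 (mod 4), so (27/35) = −(35/27).
Reduce top mod 27: now compute (8/27).
Pull out 2^3: since 27 ≡ 3 (mod 8), (2/27) = -1, so (2/27)^3 = -1.
Reached (1/27) = 1. Collecting the sign flips along the way, the symbol is +1.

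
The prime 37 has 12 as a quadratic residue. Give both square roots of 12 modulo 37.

37 ≡ 1 (mod 4), so we find a root by search.
Trying successive values, 7² = 49 ≡ 12 (mod 37). The other root is 37 − 7 = 30.

7, 30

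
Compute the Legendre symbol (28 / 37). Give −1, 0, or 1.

Pull out 2^2: since 37 ≡ 5 (mod 8), (2/37) = -1, so (2/37)^2 = +1.
Reciprocity: 7 ≡ 3 and 37 ≡ 1 (mod 4), so (7/37) = +(37/7).
Reduce top mod 7: now compute (2/7).
Pull out 2: since 7 ≡ 7 (mod 8), (2/7) = +1.
Reached (1/7) = 1. Collecting the sign flips along the way, the symbol is +1.

1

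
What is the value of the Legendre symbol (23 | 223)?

Euler's criterion: (23/223) ≡ 23^111 (mod 223).
23^2 ≡ 83 (mod 223)
23^4 ≡ 199 (mod 223)
23^8 ≡ 130 (mod 223)
23^16 ≡ 175 (mod 223)
23^32 ≡ 74 (mod 223)
23^64 ≡ 124 (mod 223)
23^111 = 23^(64+32+8+4+2+1) ≡ 222 (mod 223).
Result is 222 ≡ −1, so (23/223) = −1.

-1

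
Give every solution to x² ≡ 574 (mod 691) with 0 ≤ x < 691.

111, 580

Since 691 ≡ 3 (mod 4), a square root of 574 is 574^((691+1)/4) = 574^173 mod 691.
Repeated squaring: 574^2≡560, 574^4≡577, 574^8≡558, 574^16≡414, 574^32≡28, 574^64≡93, 574^128≡357 (mod 691).
574^173 = 574^(128+32+8+4+1) ≡ 580 (mod 691).
Check: 580² = 336400 ≡ 574 (mod 691). The two roots are 111 and 580.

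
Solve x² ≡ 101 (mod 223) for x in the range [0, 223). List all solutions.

18, 205

Since 223 ≡ 3 (mod 4), a square root of 101 is 101^((223+1)/4) = 101^56 mod 223.
Repeated squaring: 101^2≡166, 101^4≡127, 101^8≡73, 101^16≡200, 101^32≡83 (mod 223).
101^56 = 101^(32+16+8) ≡ 18 (mod 223).
Check: 18² = 324 ≡ 101 (mod 223). The two roots are 18 and 205.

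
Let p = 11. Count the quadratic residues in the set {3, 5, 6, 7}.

(3/11) = +1 → QR.
(5/11) = +1 → QR.
(6/11) = -1 → non-residue.
(7/11) = -1 → non-residue.
Total quadratic residues among the 4: 2.

2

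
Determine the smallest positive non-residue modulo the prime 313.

(2/313) = +1, so 2 is a residue.
(3/313) = +1, so 3 is a residue.
(4/313) = +1, so 4 is a residue.
(5/313) = −1, so 5 is the smallest positive non-residue mod 313.

5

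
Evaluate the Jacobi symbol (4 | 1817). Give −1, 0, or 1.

Pull out 2^2: since 1817 ≡ 1 (mod 8), (2/1817) = +1, so (2/1817)^2 = +1.
Reached (1/1817) = 1. Collecting the sign flips along the way, the symbol is +1.

1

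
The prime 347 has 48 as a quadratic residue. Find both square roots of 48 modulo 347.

33, 314

Since 347 ≡ 3 (mod 4), a square root of 48 is 48^((347+1)/4) = 48^87 mod 347.
Repeated squaring: 48^2≡222, 48^4≡10, 48^8≡100, 48^16≡284, 48^32≡152, 48^64≡202 (mod 347).
48^87 = 48^(64+16+4+2+1) ≡ 33 (mod 347).
Check: 33² = 1089 ≡ 48 (mod 347). The two roots are 33 and 314.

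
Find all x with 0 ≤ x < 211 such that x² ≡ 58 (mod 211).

67, 144

Since 211 ≡ 3 (mod 4), a square root of 58 is 58^((211+1)/4) = 58^53 mod 211.
Repeated squaring: 58^2≡199, 58^4≡144, 58^8≡58, 58^16≡199, 58^32≡144 (mod 211).
58^53 = 58^(32+16+4+1) ≡ 144 (mod 211).
Check: 144² = 20736 ≡ 58 (mod 211). The two roots are 67 and 144.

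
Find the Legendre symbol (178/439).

-1

Pull out 2: since 439 ≡ 7 (mod 8), (2/439) = +1.
Reciprocity: 89 ≡ 1 and 439 ≡ 3 (mod 4), so (89/439) = +(439/89).
Reduce top mod 89: now compute (83/89).
Reciprocity: 83 ≡ 3 and 89 ≡ 1 (mod 4), so (83/89) = +(89/83).
Reduce top mod 83: now compute (6/83).
Pull out 2: since 83 ≡ 3 (mod 8), (2/83) = -1.
Reciprocity: 3 ≡ 3 and 83 ≡ 3 (mod 4), so (3/83) = −(83/3).
Reduce top mod 3: now compute (2/3).
Pull out 2: since 3 ≡ 3 (mod 8), (2/3) = -1.
Reached (1/3) = 1. Collecting the sign flips along the way, the symbol is -1.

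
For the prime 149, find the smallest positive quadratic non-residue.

2

(2/149) = −1, so 2 is the smallest positive non-residue mod 149.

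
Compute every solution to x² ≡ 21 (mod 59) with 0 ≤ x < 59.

27, 32

Since 59 ≡ 3 (mod 4), a square root of 21 is 21^((59+1)/4) = 21^15 mod 59.
Repeated squaring: 21^2≡28, 21^4≡17, 21^8≡53 (mod 59).
21^15 = 21^(8+4+2+1) ≡ 27 (mod 59).
Check: 27² = 729 ≡ 21 (mod 59). The two roots are 27 and 32.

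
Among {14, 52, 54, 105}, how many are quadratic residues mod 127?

1

(14/127) = -1 → non-residue.
(52/127) = +1 → QR.
(54/127) = -1 → non-residue.
(105/127) = -1 → non-residue.
Total quadratic residues among the 4: 1.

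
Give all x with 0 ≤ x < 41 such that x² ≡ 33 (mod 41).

41 ≡ 1 (mod 4), so we find a root by search.
Trying successive values, 19² = 361 ≡ 33 (mod 41). The other root is 41 − 19 = 22.

19, 22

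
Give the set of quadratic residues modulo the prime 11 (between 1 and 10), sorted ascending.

1, 3, 4, 5, 9

Square k = 1,…,5 (k and 11−k give the same square):
1²=1, 2²=4, 3²=9, 4²≡5, 5²≡3 (mod 11).
So the quadratic residues mod 11 are {1, 3, 4, 5, 9}.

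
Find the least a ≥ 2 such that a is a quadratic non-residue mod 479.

13

(2/479) = +1, so 2 is a residue.
(3/479) = +1, so 3 is a residue.
(4/479) = +1, so 4 is a residue.
(5/479) = +1, so 5 is a residue.
(6/479) = +1, so 6 is a residue.
(7/479) = +1, so 7 is a residue.
(8/479) = +1, so 8 is a residue.
(9/479) = +1, so 9 is a residue.
(10/479) = +1, so 10 is a residue.
(11/479) = +1, so 11 is a residue.
(12/479) = +1, so 12 is a residue.
(13/479) = −1, so 13 is the smallest positive non-residue mod 479.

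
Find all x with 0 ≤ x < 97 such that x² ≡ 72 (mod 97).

97 ≡ 1 (mod 4), so we find a root by search.
Trying successive values, 13² = 169 ≡ 72 (mod 97). The other root is 97 − 13 = 84.

13, 84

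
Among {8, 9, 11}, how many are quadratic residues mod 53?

2

(8/53) = -1 → non-residue.
(9/53) = +1 → QR.
(11/53) = +1 → QR.
Total quadratic residues among the 3: 2.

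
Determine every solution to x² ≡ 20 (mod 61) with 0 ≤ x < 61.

9, 52

61 ≡ 1 (mod 4), so we find a root by search.
Trying successive values, 9² = 81 ≡ 20 (mod 61). The other root is 61 − 9 = 52.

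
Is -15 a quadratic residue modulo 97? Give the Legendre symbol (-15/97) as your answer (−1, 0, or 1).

-1

Euler's criterion: (-15/97) ≡ 82^48 (mod 97).
82^2 ≡ 31 (mod 97)
82^4 ≡ 88 (mod 97)
82^8 ≡ 81 (mod 97)
82^16 ≡ 62 (mod 97)
82^32 ≡ 61 (mod 97)
82^48 = 82^(32+16) ≡ 96 (mod 97).
Result is 96 ≡ −1, so (-15/97) = −1.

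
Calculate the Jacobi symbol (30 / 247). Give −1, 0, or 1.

Pull out 2: since 247 ≡ 7 (mod 8), (2/247) = +1.
Reciprocity: 15 ≡ 3 and 247 ≡ 3 (mod 4), so (15/247) = −(247/15).
Reduce top mod 15: now compute (7/15).
Reciprocity: 7 ≡ 3 and 15 ≡ 3 (mod 4), so (7/15) = −(15/7).
Reduce top mod 7: now compute (1/7).
Reached (1/7) = 1. Collecting the sign flips along the way, the symbol is +1.

1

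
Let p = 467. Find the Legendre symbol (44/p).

-1

Pull out 2^2: since 467 ≡ 3 (mod 8), (2/467) = -1, so (2/467)^2 = +1.
Reciprocity: 11 ≡ 3 and 467 ≡ 3 (mod 4), so (11/467) = −(467/11).
Reduce top mod 11: now compute (5/11).
Reciprocity: 5 ≡ 1 and 11 ≡ 3 (mod 4), so (5/11) = +(11/5).
Reduce top mod 5: now compute (1/5).
Reached (1/5) = 1. Collecting the sign flips along the way, the symbol is -1.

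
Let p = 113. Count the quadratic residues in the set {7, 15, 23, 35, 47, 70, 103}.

2

(7/113) = +1 → QR.
(15/113) = +1 → QR.
(23/113) = -1 → non-residue.
(35/113) = -1 → non-residue.
(47/113) = -1 → non-residue.
(70/113) = -1 → non-residue.
(103/113) = -1 → non-residue.
Total quadratic residues among the 7: 2.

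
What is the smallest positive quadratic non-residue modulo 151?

3

(2/151) = +1, so 2 is a residue.
(3/151) = −1, so 3 is the smallest positive non-residue mod 151.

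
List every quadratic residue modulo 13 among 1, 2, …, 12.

1, 3, 4, 9, 10, 12

Square k = 1,…,6 (k and 13−k give the same square):
1²=1, 2²=4, 3²=9, 4²≡3, 5²≡12, 6²≡10 (mod 13).
So the quadratic residues mod 13 are {1, 3, 4, 9, 10, 12}.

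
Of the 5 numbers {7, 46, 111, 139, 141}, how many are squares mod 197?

(7/197) = +1 → QR.
(46/197) = -1 → non-residue.
(111/197) = -1 → non-residue.
(139/197) = -1 → non-residue.
(141/197) = -1 → non-residue.
Total quadratic residues among the 5: 1.

1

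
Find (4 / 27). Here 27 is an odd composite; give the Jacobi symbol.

Pull out 2^2: since 27 ≡ 3 (mod 8), (2/27) = -1, so (2/27)^2 = +1.
Reached (1/27) = 1. Collecting the sign flips along the way, the symbol is +1.

1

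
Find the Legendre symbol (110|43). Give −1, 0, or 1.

1

Euler's criterion: (110/43) ≡ 24^21 (mod 43).
24^2 ≡ 17 (mod 43)
24^4 ≡ 31 (mod 43)
24^8 ≡ 15 (mod 43)
24^16 ≡ 10 (mod 43)
24^21 = 24^(16+4+1) ≡ 1 (mod 43).
Result is 1, so (110/43) = 1.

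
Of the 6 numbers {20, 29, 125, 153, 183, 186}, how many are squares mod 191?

3

(20/191) = +1 → QR.
(29/191) = -1 → non-residue.
(125/191) = +1 → QR.
(153/191) = +1 → QR.
(183/191) = -1 → non-residue.
(186/191) = -1 → non-residue.
Total quadratic residues among the 6: 3.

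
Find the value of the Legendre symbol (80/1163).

Euler's criterion: (80/1163) ≡ 80^581 (mod 1163).
80^2 ≡ 585 (mod 1163)
80^4 ≡ 303 (mod 1163)
80^8 ≡ 1095 (mod 1163)
80^16 ≡ 1135 (mod 1163)
80^32 ≡ 784 (mod 1163)
80^64 ≡ 592 (mod 1163)
80^128 ≡ 401 (mod 1163)
80^256 ≡ 307 (mod 1163)
80^512 ≡ 46 (mod 1163)
80^581 = 80^(512+64+4+1) ≡ 1162 (mod 1163).
Result is 1162 ≡ −1, so (80/1163) = −1.

-1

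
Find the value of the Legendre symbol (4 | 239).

Pull out 2^2: since 239 ≡ 7 (mod 8), (2/239) = +1, so (2/239)^2 = +1.
Reached (1/239) = 1. Collecting the sign flips along the way, the symbol is +1.

1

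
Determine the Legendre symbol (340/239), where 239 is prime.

1

First reduce: 340 ≡ 101 (mod 239).
Reciprocity: 101 ≡ 1 and 239 ≡ 3 (mod 4), so (101/239) = +(239/101).
Reduce top mod 101: now compute (37/101).
Reciprocity: 37 ≡ 1 and 101 ≡ 1 (mod 4), so (37/101) = +(101/37).
Reduce top mod 37: now compute (27/37).
Reciprocity: 27 ≡ 3 and 37 ≡ 1 (mod 4), so (27/37) = +(37/27).
Reduce top mod 27: now compute (10/27).
Pull out 2: since 27 ≡ 3 (mod 8), (2/27) = -1.
Reciprocity: 5 ≡ 1 and 27 ≡ 3 (mod 4), so (5/27) = +(27/5).
Reduce top mod 5: now compute (2/5).
Pull out 2: since 5 ≡ 5 (mod 8), (2/5) = -1.
Reached (1/5) = 1. Collecting the sign flips along the way, the symbol is +1.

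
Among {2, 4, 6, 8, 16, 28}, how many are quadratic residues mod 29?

4

(2/29) = -1 → non-residue.
(4/29) = +1 → QR.
(6/29) = +1 → QR.
(8/29) = -1 → non-residue.
(16/29) = +1 → QR.
(28/29) = +1 → QR.
Total quadratic residues among the 6: 4.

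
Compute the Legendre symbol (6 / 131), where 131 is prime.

-1

Pull out 2: since 131 ≡ 3 (mod 8), (2/131) = -1.
Reciprocity: 3 ≡ 3 and 131 ≡ 3 (mod 4), so (3/131) = −(131/3).
Reduce top mod 3: now compute (2/3).
Pull out 2: since 3 ≡ 3 (mod 8), (2/3) = -1.
Reached (1/3) = 1. Collecting the sign flips along the way, the symbol is -1.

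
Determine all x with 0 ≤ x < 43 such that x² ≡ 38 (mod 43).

Since 43 ≡ 3 (mod 4), a square root of 38 is 38^((43+1)/4) = 38^11 mod 43.
Repeated squaring: 38^2≡25, 38^4≡23, 38^8≡13 (mod 43).
38^11 = 38^(8+2+1) ≡ 9 (mod 43).
Check: 9² = 81 ≡ 38 (mod 43). The two roots are 9 and 34.

9, 34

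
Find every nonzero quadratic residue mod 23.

Square k = 1,…,11 (k and 23−k give the same square):
1²=1, 2²=4, 3²=9, 4²=16, 5²≡2, 6²≡13, 7²≡3, 8²≡18, 9²≡12, 10²≡8, 11²≡6 (mod 23).
So the quadratic residues mod 23 are {1, 2, 3, 4, 6, 8, 9, 12, 13, 16, 18}.

1 2 3 4 6 8 9 12 13 16 18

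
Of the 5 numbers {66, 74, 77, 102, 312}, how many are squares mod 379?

(66/379) = -1 → non-residue.
(74/379) = -1 → non-residue.
(77/379) = +1 → QR.
(102/379) = -1 → non-residue.
(312/379) = -1 → non-residue.
Total quadratic residues among the 5: 1.

1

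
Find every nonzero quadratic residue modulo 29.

Square k = 1,…,14 (k and 29−k give the same square):
1²=1, 2²=4, 3²=9, 4²=16, 5²=25, 6²≡7, 7²≡20, 8²≡6, 9²≡23, 10²≡13, 11²≡5, 12²≡28, 13²≡24, 14²≡22 (mod 29).
So the quadratic residues mod 29 are {1, 4, 5, 6, 7, 9, 13, 16, 20, 22, 23, 24, 25, 28}.

1, 4, 5, 6, 7, 9, 13, 16, 20, 22, 23, 24, 25, 28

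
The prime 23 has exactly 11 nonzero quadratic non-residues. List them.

Square k = 1,…,11 (k and 23−k give the same square):
1²=1, 2²=4, 3²=9, 4²=16, 5²≡2, 6²≡13, 7²≡3, 8²≡18, 9²≡12, 10²≡8, 11²≡6 (mod 23).
The residues are {1, 2, 3, 4, 6, 8, 9, 12, 13, 16, 18}; the non-residues are the remaining 11 nonzero classes.

5, 7, 10, 11, 14, 15, 17, 19, 20, 21, 22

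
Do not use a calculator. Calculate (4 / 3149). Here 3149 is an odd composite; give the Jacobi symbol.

Pull out 2^2: since 3149 ≡ 5 (mod 8), (2/3149) = -1, so (2/3149)^2 = +1.
Reached (1/3149) = 1. Collecting the sign flips along the way, the symbol is +1.

1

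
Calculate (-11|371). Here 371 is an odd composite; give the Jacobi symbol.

First reduce: -11 ≡ 360 (mod 371).
Pull out 2^3: since 371 ≡ 3 (mod 8), (2/371) = -1, so (2/371)^3 = -1.
Reciprocity: 45 ≡ 1 and 371 ≡ 3 (mod 4), so (45/371) = +(371/45).
Reduce top mod 45: now compute (11/45).
Reciprocity: 11 ≡ 3 and 45 ≡ 1 (mod 4), so (11/45) = +(45/11).
Reduce top mod 11: now compute (1/11).
Reached (1/11) = 1. Collecting the sign flips along the way, the symbol is -1.

-1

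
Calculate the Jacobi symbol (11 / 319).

0

Reciprocity: 11 ≡ 3 and 319 ≡ 3 (mod 4), so (11/319) = −(319/11).
Reduce top mod 11: now compute (0/11).
Top reduces to 0: gcd > 1, so the symbol is 0.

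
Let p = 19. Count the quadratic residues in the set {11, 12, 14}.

1

(11/19) = +1 → QR.
(12/19) = -1 → non-residue.
(14/19) = -1 → non-residue.
Total quadratic residues among the 3: 1.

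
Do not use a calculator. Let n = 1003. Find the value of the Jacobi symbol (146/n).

Pull out 2: since 1003 ≡ 3 (mod 8), (2/1003) = -1.
Reciprocity: 73 ≡ 1 and 1003 ≡ 3 (mod 4), so (73/1003) = +(1003/73).
Reduce top mod 73: now compute (54/73).
Pull out 2: since 73 ≡ 1 (mod 8), (2/73) = +1.
Reciprocity: 27 ≡ 3 and 73 ≡ 1 (mod 4), so (27/73) = +(73/27).
Reduce top mod 27: now compute (19/27).
Reciprocity: 19 ≡ 3 and 27 ≡ 3 (mod 4), so (19/27) = −(27/19).
Reduce top mod 19: now compute (8/19).
Pull out 2^3: since 19 ≡ 3 (mod 8), (2/19) = -1, so (2/19)^3 = -1.
Reached (1/19) = 1. Collecting the sign flips along the way, the symbol is -1.

-1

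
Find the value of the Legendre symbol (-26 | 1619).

-1

First reduce: -26 ≡ 1593 (mod 1619).
Reciprocity: 1593 ≡ 1 and 1619 ≡ 3 (mod 4), so (1593/1619) = +(1619/1593).
Reduce top mod 1593: now compute (26/1593).
Pull out 2: since 1593 ≡ 1 (mod 8), (2/1593) = +1.
Reciprocity: 13 ≡ 1 and 1593 ≡ 1 (mod 4), so (13/1593) = +(1593/13).
Reduce top mod 13: now compute (7/13).
Reciprocity: 7 ≡ 3 and 13 ≡ 1 (mod 4), so (7/13) = +(13/7).
Reduce top mod 7: now compute (6/7).
Pull out 2: since 7 ≡ 7 (mod 8), (2/7) = +1.
Reciprocity: 3 ≡ 3 and 7 ≡ 3 (mod 4), so (3/7) = −(7/3).
Reduce top mod 3: now compute (1/3).
Reached (1/3) = 1. Collecting the sign flips along the way, the symbol is -1.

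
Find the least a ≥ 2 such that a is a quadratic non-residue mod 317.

2

(2/317) = −1, so 2 is the smallest positive non-residue mod 317.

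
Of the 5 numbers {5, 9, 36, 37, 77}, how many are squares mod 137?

(5/137) = -1 → non-residue.
(9/137) = +1 → QR.
(36/137) = +1 → QR.
(37/137) = +1 → QR.
(77/137) = +1 → QR.
Total quadratic residues among the 5: 4.

4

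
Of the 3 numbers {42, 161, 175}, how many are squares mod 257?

(42/257) = +1 → QR.
(161/257) = -1 → non-residue.
(175/257) = -1 → non-residue.
Total quadratic residues among the 3: 1.

1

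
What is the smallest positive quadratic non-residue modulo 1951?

(2/1951) = +1, so 2 is a residue.
(3/1951) = −1, so 3 is the smallest positive non-residue mod 1951.

3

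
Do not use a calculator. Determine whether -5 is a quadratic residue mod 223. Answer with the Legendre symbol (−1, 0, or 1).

Euler's criterion: (-5/223) ≡ 218^111 (mod 223).
218^2 ≡ 25 (mod 223)
218^4 ≡ 179 (mod 223)
218^8 ≡ 152 (mod 223)
218^16 ≡ 135 (mod 223)
218^32 ≡ 162 (mod 223)
218^64 ≡ 153 (mod 223)
218^111 = 218^(64+32+8+4+2+1) ≡ 1 (mod 223).
Result is 1, so (-5/223) = 1.

1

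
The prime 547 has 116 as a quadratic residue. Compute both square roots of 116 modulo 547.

Since 547 ≡ 3 (mod 4), a square root of 116 is 116^((547+1)/4) = 116^137 mod 547.
Repeated squaring: 116^2≡328, 116^4≡372, 116^8≡540, 116^16≡49, 116^32≡213, 116^64≡515, 116^128≡477 (mod 547).
116^137 = 116^(128+8+1) ≡ 499 (mod 547).
Check: 499² = 249001 ≡ 116 (mod 547). The two roots are 48 and 499.

48, 499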